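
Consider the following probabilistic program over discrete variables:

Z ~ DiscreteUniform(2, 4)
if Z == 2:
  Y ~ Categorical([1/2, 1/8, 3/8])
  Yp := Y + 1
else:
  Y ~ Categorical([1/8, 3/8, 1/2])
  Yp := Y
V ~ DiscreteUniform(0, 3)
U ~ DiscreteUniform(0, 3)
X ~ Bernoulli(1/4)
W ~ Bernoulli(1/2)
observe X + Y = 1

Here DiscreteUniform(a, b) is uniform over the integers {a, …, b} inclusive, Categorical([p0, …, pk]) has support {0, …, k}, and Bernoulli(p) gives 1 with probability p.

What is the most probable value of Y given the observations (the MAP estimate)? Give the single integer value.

Enumerate traces; 192 have nonzero weight after conditioning:
  (Z=2, Y=0, V=0, U=0, X=1, W=0) weight 1/768
  (Z=2, Y=0, V=0, U=0, X=1, W=1) weight 1/768
  (Z=2, Y=0, V=0, U=1, X=1, W=0) weight 1/768
  (Z=2, Y=0, V=0, U=1, X=1, W=1) weight 1/768
  (Z=2, Y=0, V=0, U=2, X=1, W=0) weight 1/768
  (Z=2, Y=0, V=0, U=2, X=1, W=1) weight 1/768
  (Z=2, Y=0, V=0, U=3, X=1, W=0) weight 1/768
  (Z=2, Y=0, V=0, U=3, X=1, W=1) weight 1/768
  (Z=2, Y=1, V=0, U=0, X=0, W=0) weight 1/1024
  … 183 more
Group by Y:
  weight(Y=0) = 1/16
  weight(Y=1) = 7/32
Total weight = 1/16 + 7/32 = 9/32
P(Y=0 | obs) = 1/16 / 9/32 = 2/9
P(Y=1 | obs) = 7/32 / 9/32 = 7/9
argmax = 1

argmax_v P(Y = v | obs) = 1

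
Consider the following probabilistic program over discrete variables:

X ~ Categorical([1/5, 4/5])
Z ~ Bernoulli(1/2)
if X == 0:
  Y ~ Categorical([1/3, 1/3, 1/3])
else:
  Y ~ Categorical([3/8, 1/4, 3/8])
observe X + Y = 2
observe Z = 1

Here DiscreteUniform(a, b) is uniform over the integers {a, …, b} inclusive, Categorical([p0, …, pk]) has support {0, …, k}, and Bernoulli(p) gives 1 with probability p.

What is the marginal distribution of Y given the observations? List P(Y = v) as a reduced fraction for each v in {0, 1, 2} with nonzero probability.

P(Y=1) = 3/4, P(Y=2) = 1/4

Enumerate traces; 2 have nonzero weight after conditioning:
  (X=0, Z=1, Y=2) weight 1/30
  (X=1, Z=1, Y=1) weight 1/10
Group by Y:
  weight(Y=1) = 1/10
  weight(Y=2) = 1/30
Total weight = 1/10 + 1/30 = 2/15
P(Y=1 | obs) = 1/10 / 2/15 = 3/4
P(Y=2 | obs) = 1/30 / 2/15 = 1/4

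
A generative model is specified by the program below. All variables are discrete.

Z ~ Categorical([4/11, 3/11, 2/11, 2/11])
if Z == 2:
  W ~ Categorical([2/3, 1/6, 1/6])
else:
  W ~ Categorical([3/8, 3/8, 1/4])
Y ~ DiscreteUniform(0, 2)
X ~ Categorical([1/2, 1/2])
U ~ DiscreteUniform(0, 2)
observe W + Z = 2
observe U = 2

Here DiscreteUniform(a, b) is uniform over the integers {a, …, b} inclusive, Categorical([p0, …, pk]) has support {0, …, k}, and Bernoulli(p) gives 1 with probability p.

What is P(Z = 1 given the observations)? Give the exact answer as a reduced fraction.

P(Z = 1 | obs) = 27/83

Enumerate traces; 18 have nonzero weight after conditioning:
  (Z=0, W=2, Y=0, X=0, U=2) weight 1/198
  (Z=0, W=2, Y=0, X=1, U=2) weight 1/198
  (Z=0, W=2, Y=1, X=0, U=2) weight 1/198
  (Z=0, W=2, Y=1, X=1, U=2) weight 1/198
  (Z=0, W=2, Y=2, X=0, U=2) weight 1/198
  (Z=0, W=2, Y=2, X=1, U=2) weight 1/198
  (Z=1, W=1, Y=0, X=0, U=2) weight 1/176
  (Z=1, W=1, Y=0, X=1, U=2) weight 1/176
  (Z=2, W=0, Y=0, X=0, U=2) weight 2/297
  … 9 more
Group by Z:
  weight(Z=0) = 1/33
  weight(Z=1) = 3/88
  weight(Z=2) = 4/99
Total weight = 1/33 + 3/88 + 4/99 = 83/792
P(Z=0 | obs) = 1/33 / 83/792 = 24/83
P(Z=1 | obs) = 3/88 / 83/792 = 27/83
P(Z=2 | obs) = 4/99 / 83/792 = 32/83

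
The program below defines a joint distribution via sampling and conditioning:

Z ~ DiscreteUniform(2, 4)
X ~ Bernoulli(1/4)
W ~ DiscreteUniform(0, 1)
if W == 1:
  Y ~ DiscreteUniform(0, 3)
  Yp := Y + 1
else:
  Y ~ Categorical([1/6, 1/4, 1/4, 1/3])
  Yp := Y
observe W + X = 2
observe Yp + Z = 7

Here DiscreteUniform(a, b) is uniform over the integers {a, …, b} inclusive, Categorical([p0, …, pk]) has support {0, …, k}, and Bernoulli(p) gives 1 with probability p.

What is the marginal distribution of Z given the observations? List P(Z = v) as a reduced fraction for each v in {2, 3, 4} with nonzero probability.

P(Z=3) = 1/2, P(Z=4) = 1/2

Enumerate traces; 2 have nonzero weight after conditioning:
  (Z=3, X=1, W=1, Y=3) weight 1/96
  (Z=4, X=1, W=1, Y=2) weight 1/96
Group by Z:
  weight(Z=3) = 1/96
  weight(Z=4) = 1/96
Total weight = 1/96 + 1/96 = 1/48
P(Z=3 | obs) = 1/96 / 1/48 = 1/2
P(Z=4 | obs) = 1/96 / 1/48 = 1/2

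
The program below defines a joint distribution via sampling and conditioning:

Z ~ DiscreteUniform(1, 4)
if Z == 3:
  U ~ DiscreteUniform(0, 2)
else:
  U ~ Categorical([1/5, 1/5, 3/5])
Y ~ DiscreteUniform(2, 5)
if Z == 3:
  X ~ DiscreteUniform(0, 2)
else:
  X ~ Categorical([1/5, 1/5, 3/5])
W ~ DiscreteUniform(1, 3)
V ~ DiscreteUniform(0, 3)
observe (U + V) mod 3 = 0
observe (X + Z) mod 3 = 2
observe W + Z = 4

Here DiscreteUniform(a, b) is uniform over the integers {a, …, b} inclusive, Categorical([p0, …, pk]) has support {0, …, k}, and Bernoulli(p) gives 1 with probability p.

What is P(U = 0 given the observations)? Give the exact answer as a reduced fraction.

Enumerate traces; 48 have nonzero weight after conditioning:
  (Z=1, U=0, Y=2, X=1, W=3, V=0) weight 1/4800
  (Z=1, U=0, Y=2, X=1, W=3, V=3) weight 1/4800
  (Z=1, U=0, Y=3, X=1, W=3, V=0) weight 1/4800
  (Z=1, U=0, Y=3, X=1, W=3, V=3) weight 1/4800
  (Z=1, U=0, Y=4, X=1, W=3, V=0) weight 1/4800
  (Z=1, U=0, Y=4, X=1, W=3, V=3) weight 1/4800
  (Z=1, U=0, Y=5, X=1, W=3, V=0) weight 1/4800
  (Z=1, U=0, Y=5, X=1, W=3, V=3) weight 1/4800
  (Z=1, U=1, Y=2, X=1, W=3, V=2) weight 1/4800
  (Z=1, U=2, Y=2, X=1, W=3, V=1) weight 1/1600
  … 38 more
Group by U:
  weight(U=0) = 43/5400
  weight(U=1) = 43/10800
  weight(U=2) = 79/10800
Total weight = 43/5400 + 43/10800 + 79/10800 = 13/675
P(U=0 | obs) = 43/5400 / 13/675 = 43/104
P(U=1 | obs) = 43/10800 / 13/675 = 43/208
P(U=2 | obs) = 79/10800 / 13/675 = 79/208

P(U = 0 | obs) = 43/104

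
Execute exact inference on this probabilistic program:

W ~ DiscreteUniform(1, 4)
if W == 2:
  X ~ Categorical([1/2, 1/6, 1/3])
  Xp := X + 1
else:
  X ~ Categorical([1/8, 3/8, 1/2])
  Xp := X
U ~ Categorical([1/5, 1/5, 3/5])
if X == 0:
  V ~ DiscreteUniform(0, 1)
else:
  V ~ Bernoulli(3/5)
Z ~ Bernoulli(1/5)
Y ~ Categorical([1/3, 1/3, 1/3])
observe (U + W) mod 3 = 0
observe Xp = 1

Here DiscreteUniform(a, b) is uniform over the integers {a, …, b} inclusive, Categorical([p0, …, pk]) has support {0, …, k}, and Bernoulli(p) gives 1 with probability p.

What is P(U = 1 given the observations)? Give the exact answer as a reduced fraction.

Enumerate traces; 48 have nonzero weight after conditioning:
  (W=1, X=1, U=2, V=0, Z=0, Y=0) weight 3/500
  (W=1, X=1, U=2, V=0, Z=0, Y=1) weight 3/500
  (W=1, X=1, U=2, V=0, Z=0, Y=2) weight 3/500
  (W=1, X=1, U=2, V=0, Z=1, Y=0) weight 3/2000
  (W=1, X=1, U=2, V=0, Z=1, Y=1) weight 3/2000
  (W=1, X=1, U=2, V=0, Z=1, Y=2) weight 3/2000
  (W=1, X=1, U=2, V=1, Z=0, Y=0) weight 9/1000
  (W=1, X=1, U=2, V=1, Z=0, Y=1) weight 9/1000
  (W=2, X=0, U=1, V=0, Z=0, Y=0) weight 1/300
  (W=3, X=1, U=0, V=0, Z=0, Y=0) weight 1/500
  … 38 more
Group by U:
  weight(U=0) = 3/160
  weight(U=1) = 1/40
  weight(U=2) = 9/80
Total weight = 3/160 + 1/40 + 9/80 = 5/32
P(U=0 | obs) = 3/160 / 5/32 = 3/25
P(U=1 | obs) = 1/40 / 5/32 = 4/25
P(U=2 | obs) = 9/80 / 5/32 = 18/25

P(U = 1 | obs) = 4/25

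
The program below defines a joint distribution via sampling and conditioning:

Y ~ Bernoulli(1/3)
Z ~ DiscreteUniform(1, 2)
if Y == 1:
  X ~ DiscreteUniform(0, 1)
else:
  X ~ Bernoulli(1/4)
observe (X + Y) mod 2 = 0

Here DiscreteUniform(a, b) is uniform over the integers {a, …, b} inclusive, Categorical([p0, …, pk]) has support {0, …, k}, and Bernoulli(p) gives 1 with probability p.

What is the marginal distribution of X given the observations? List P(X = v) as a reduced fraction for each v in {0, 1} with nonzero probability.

Enumerate traces; 4 have nonzero weight after conditioning:
  (Y=0, Z=1, X=0) weight 1/4
  (Y=0, Z=2, X=0) weight 1/4
  (Y=1, Z=1, X=1) weight 1/12
  (Y=1, Z=2, X=1) weight 1/12
Group by X:
  weight(X=0) = 1/2
  weight(X=1) = 1/6
Total weight = 1/2 + 1/6 = 2/3
P(X=0 | obs) = 1/2 / 2/3 = 3/4
P(X=1 | obs) = 1/6 / 2/3 = 1/4

P(X=0) = 3/4, P(X=1) = 1/4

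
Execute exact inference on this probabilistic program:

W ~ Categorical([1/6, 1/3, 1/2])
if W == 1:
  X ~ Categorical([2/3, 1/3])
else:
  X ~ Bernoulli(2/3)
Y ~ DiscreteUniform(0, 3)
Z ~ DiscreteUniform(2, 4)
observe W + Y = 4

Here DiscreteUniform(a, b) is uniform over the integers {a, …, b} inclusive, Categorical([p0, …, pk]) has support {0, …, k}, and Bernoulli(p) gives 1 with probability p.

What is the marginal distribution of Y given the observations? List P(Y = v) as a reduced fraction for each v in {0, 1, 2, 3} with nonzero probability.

Enumerate traces; 12 have nonzero weight after conditioning:
  (W=1, X=0, Y=3, Z=2) weight 1/54
  (W=1, X=0, Y=3, Z=3) weight 1/54
  (W=1, X=0, Y=3, Z=4) weight 1/54
  (W=1, X=1, Y=3, Z=2) weight 1/108
  (W=1, X=1, Y=3, Z=3) weight 1/108
  (W=1, X=1, Y=3, Z=4) weight 1/108
  (W=2, X=0, Y=2, Z=2) weight 1/72
  (W=2, X=0, Y=2, Z=3) weight 1/72
  … 4 more
Group by Y:
  weight(Y=2) = 1/8
  weight(Y=3) = 1/12
Total weight = 1/8 + 1/12 = 5/24
P(Y=2 | obs) = 1/8 / 5/24 = 3/5
P(Y=3 | obs) = 1/12 / 5/24 = 2/5

P(Y=2) = 3/5, P(Y=3) = 2/5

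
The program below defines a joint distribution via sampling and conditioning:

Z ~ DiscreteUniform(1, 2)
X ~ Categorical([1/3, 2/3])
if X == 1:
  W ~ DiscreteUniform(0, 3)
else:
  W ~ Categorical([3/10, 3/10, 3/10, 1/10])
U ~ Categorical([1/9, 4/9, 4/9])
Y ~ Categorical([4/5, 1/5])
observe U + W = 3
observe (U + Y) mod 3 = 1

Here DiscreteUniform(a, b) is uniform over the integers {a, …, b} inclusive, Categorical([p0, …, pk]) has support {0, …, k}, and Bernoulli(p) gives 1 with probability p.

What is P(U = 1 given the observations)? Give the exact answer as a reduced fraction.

P(U = 1 | obs) = 64/67

Enumerate traces; 8 have nonzero weight after conditioning:
  (Z=1, X=0, W=2, U=1, Y=0) weight 4/225
  (Z=1, X=0, W=3, U=0, Y=1) weight 1/2700
  (Z=1, X=1, W=2, U=1, Y=0) weight 4/135
  (Z=1, X=1, W=3, U=0, Y=1) weight 1/540
  (Z=2, X=0, W=2, U=1, Y=0) weight 4/225
  (Z=2, X=0, W=3, U=0, Y=1) weight 1/2700
  (Z=2, X=1, W=2, U=1, Y=0) weight 4/135
  (Z=2, X=1, W=3, U=0, Y=1) weight 1/540
Group by U:
  weight(U=0) = 1/225
  weight(U=1) = 64/675
Total weight = 1/225 + 64/675 = 67/675
P(U=0 | obs) = 1/225 / 67/675 = 3/67
P(U=1 | obs) = 64/675 / 67/675 = 64/67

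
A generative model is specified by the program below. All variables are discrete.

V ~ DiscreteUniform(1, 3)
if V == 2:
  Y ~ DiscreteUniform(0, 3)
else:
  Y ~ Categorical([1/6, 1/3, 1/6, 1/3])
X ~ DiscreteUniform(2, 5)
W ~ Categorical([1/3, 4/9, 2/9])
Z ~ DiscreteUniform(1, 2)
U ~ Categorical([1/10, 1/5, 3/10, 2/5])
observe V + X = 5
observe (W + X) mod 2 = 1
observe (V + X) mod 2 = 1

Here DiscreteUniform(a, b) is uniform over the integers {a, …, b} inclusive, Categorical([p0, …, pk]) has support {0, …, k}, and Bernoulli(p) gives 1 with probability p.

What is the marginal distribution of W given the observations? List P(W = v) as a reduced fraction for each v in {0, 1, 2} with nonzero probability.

Enumerate traces; 128 have nonzero weight after conditioning:
  (V=1, Y=0, X=4, W=1, Z=1, U=0) weight 1/3240
  (V=1, Y=0, X=4, W=1, Z=1, U=1) weight 1/1620
  (V=1, Y=0, X=4, W=1, Z=1, U=2) weight 1/1080
  (V=1, Y=0, X=4, W=1, Z=1, U=3) weight 1/810
  (V=1, Y=0, X=4, W=1, Z=2, U=0) weight 1/3240
  (V=1, Y=0, X=4, W=1, Z=2, U=1) weight 1/1620
  (V=1, Y=0, X=4, W=1, Z=2, U=2) weight 1/1080
  (V=1, Y=0, X=4, W=1, Z=2, U=3) weight 1/810
  (V=2, Y=0, X=3, W=0, Z=1, U=0) weight 1/2880
  (V=2, Y=0, X=3, W=2, Z=1, U=0) weight 1/4320
  … 118 more
Group by W:
  weight(W=0) = 1/36
  weight(W=1) = 2/27
  weight(W=2) = 1/54
Total weight = 1/36 + 2/27 + 1/54 = 13/108
P(W=0 | obs) = 1/36 / 13/108 = 3/13
P(W=1 | obs) = 2/27 / 13/108 = 8/13
P(W=2 | obs) = 1/54 / 13/108 = 2/13

P(W=0) = 3/13, P(W=1) = 8/13, P(W=2) = 2/13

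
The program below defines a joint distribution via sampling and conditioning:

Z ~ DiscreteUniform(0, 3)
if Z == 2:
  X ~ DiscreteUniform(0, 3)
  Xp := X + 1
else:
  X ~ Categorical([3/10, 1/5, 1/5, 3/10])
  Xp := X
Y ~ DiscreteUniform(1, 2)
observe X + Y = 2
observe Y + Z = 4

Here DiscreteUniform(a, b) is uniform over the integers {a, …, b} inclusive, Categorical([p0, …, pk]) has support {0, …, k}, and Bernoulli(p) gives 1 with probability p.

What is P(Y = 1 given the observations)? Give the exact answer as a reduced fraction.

P(Y = 1 | obs) = 4/9

Enumerate traces; 2 have nonzero weight after conditioning:
  (Z=2, X=0, Y=2) weight 1/32
  (Z=3, X=1, Y=1) weight 1/40
Group by Y:
  weight(Y=1) = 1/40
  weight(Y=2) = 1/32
Total weight = 1/40 + 1/32 = 9/160
P(Y=1 | obs) = 1/40 / 9/160 = 4/9
P(Y=2 | obs) = 1/32 / 9/160 = 5/9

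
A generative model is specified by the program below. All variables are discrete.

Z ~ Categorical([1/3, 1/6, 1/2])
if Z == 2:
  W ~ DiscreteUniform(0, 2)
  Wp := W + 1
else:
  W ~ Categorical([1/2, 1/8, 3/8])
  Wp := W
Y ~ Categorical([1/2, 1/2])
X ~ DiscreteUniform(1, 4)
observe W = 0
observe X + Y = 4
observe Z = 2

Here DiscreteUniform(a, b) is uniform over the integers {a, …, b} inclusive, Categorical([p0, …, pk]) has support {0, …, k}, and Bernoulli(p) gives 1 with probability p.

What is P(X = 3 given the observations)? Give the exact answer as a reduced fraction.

Enumerate traces; 2 have nonzero weight after conditioning:
  (Z=2, W=0, Y=0, X=4) weight 1/48
  (Z=2, W=0, Y=1, X=3) weight 1/48
Group by X:
  weight(X=3) = 1/48
  weight(X=4) = 1/48
Total weight = 1/48 + 1/48 = 1/24
P(X=3 | obs) = 1/48 / 1/24 = 1/2
P(X=4 | obs) = 1/48 / 1/24 = 1/2

P(X = 3 | obs) = 1/2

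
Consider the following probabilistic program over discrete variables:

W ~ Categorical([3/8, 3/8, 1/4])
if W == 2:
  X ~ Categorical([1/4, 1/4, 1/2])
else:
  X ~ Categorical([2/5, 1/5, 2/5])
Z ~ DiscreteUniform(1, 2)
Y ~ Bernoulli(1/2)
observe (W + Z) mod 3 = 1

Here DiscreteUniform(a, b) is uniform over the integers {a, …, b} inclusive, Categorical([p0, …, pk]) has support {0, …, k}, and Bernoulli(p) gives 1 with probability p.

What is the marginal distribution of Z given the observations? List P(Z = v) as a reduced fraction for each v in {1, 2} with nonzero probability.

Enumerate traces; 12 have nonzero weight after conditioning:
  (W=0, X=0, Z=1, Y=0) weight 3/80
  (W=0, X=0, Z=1, Y=1) weight 3/80
  (W=0, X=1, Z=1, Y=0) weight 3/160
  (W=0, X=1, Z=1, Y=1) weight 3/160
  (W=0, X=2, Z=1, Y=0) weight 3/80
  (W=0, X=2, Z=1, Y=1) weight 3/80
  (W=2, X=0, Z=2, Y=0) weight 1/64
  (W=2, X=0, Z=2, Y=1) weight 1/64
  … 4 more
Group by Z:
  weight(Z=1) = 3/16
  weight(Z=2) = 1/8
Total weight = 3/16 + 1/8 = 5/16
P(Z=1 | obs) = 3/16 / 5/16 = 3/5
P(Z=2 | obs) = 1/8 / 5/16 = 2/5

P(Z=1) = 3/5, P(Z=2) = 2/5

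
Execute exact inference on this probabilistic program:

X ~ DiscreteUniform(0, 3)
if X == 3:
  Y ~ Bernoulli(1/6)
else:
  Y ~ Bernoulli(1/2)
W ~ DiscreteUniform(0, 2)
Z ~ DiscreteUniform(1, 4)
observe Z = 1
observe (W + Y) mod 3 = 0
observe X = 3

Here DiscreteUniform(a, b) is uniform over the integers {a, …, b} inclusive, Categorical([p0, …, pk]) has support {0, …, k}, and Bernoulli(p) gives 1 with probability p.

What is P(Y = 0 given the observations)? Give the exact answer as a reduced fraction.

P(Y = 0 | obs) = 5/6

Enumerate traces; 2 have nonzero weight after conditioning:
  (X=3, Y=0, W=0, Z=1) weight 5/288
  (X=3, Y=1, W=2, Z=1) weight 1/288
Group by Y:
  weight(Y=0) = 5/288
  weight(Y=1) = 1/288
Total weight = 5/288 + 1/288 = 1/48
P(Y=0 | obs) = 5/288 / 1/48 = 5/6
P(Y=1 | obs) = 1/288 / 1/48 = 1/6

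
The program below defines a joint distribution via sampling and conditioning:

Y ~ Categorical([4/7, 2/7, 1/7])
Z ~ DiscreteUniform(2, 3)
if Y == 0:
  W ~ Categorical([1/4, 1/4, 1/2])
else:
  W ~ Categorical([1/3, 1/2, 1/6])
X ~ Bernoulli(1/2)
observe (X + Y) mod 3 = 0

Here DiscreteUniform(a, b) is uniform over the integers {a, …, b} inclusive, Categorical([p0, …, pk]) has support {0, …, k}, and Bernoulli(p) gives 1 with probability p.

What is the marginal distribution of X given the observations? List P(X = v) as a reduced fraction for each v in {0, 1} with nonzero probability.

Enumerate traces; 12 have nonzero weight after conditioning:
  (Y=0, Z=2, W=0, X=0) weight 1/28
  (Y=0, Z=2, W=1, X=0) weight 1/28
  (Y=0, Z=2, W=2, X=0) weight 1/14
  (Y=0, Z=3, W=0, X=0) weight 1/28
  (Y=0, Z=3, W=1, X=0) weight 1/28
  (Y=0, Z=3, W=2, X=0) weight 1/14
  (Y=2, Z=2, W=0, X=1) weight 1/84
  (Y=2, Z=2, W=1, X=1) weight 1/56
  … 4 more
Group by X:
  weight(X=0) = 2/7
  weight(X=1) = 1/14
Total weight = 2/7 + 1/14 = 5/14
P(X=0 | obs) = 2/7 / 5/14 = 4/5
P(X=1 | obs) = 1/14 / 5/14 = 1/5

P(X=0) = 4/5, P(X=1) = 1/5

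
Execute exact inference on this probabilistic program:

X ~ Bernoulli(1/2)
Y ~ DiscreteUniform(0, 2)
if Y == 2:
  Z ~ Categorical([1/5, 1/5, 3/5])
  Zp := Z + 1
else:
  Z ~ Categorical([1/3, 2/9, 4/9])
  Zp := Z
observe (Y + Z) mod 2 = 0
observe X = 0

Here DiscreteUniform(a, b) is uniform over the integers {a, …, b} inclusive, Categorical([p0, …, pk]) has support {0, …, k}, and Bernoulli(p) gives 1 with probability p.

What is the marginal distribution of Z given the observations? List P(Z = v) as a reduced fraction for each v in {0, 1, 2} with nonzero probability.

Enumerate traces; 5 have nonzero weight after conditioning:
  (X=0, Y=0, Z=0) weight 1/18
  (X=0, Y=0, Z=2) weight 2/27
  (X=0, Y=1, Z=1) weight 1/27
  (X=0, Y=2, Z=0) weight 1/30
  (X=0, Y=2, Z=2) weight 1/10
Group by Z:
  weight(Z=0) = 4/45
  weight(Z=1) = 1/27
  weight(Z=2) = 47/270
Total weight = 4/45 + 1/27 + 47/270 = 3/10
P(Z=0 | obs) = 4/45 / 3/10 = 8/27
P(Z=1 | obs) = 1/27 / 3/10 = 10/81
P(Z=2 | obs) = 47/270 / 3/10 = 47/81

P(Z=0) = 8/27, P(Z=1) = 10/81, P(Z=2) = 47/81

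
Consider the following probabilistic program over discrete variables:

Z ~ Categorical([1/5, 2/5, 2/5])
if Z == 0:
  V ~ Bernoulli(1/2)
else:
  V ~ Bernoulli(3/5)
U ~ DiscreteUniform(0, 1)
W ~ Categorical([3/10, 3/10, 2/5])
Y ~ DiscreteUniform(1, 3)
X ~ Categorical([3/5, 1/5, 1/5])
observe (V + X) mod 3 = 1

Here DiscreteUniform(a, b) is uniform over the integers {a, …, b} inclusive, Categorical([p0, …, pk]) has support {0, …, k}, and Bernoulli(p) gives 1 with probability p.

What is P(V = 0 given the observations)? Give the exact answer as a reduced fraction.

P(V = 0 | obs) = 7/36

Enumerate traces; 108 have nonzero weight after conditioning:
  (Z=0, V=0, U=0, W=0, Y=1, X=1) weight 1/1000
  (Z=0, V=0, U=0, W=0, Y=2, X=1) weight 1/1000
  (Z=0, V=0, U=0, W=0, Y=3, X=1) weight 1/1000
  (Z=0, V=0, U=0, W=1, Y=1, X=1) weight 1/1000
  (Z=0, V=0, U=0, W=1, Y=2, X=1) weight 1/1000
  (Z=0, V=0, U=0, W=1, Y=3, X=1) weight 1/1000
  (Z=0, V=0, U=0, W=2, Y=1, X=1) weight 1/750
  (Z=0, V=0, U=0, W=2, Y=2, X=1) weight 1/750
  (Z=0, V=1, U=0, W=0, Y=1, X=0) weight 3/1000
  … 99 more
Group by V:
  weight(V=0) = 21/250
  weight(V=1) = 87/250
Total weight = 21/250 + 87/250 = 54/125
P(V=0 | obs) = 21/250 / 54/125 = 7/36
P(V=1 | obs) = 87/250 / 54/125 = 29/36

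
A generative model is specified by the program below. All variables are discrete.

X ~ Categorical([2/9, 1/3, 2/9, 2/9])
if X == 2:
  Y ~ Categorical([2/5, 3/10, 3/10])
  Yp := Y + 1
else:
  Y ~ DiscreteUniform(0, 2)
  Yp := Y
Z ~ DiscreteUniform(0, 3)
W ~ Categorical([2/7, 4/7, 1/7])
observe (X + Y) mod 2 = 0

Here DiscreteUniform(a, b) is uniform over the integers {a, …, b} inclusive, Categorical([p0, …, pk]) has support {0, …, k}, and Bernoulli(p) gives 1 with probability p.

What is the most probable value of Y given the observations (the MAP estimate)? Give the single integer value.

Enumerate traces; 72 have nonzero weight after conditioning:
  (X=0, Y=0, Z=0, W=0) weight 1/189
  (X=0, Y=0, Z=0, W=1) weight 2/189
  (X=0, Y=0, Z=0, W=2) weight 1/378
  (X=0, Y=0, Z=1, W=0) weight 1/189
  (X=0, Y=0, Z=1, W=1) weight 2/189
  (X=0, Y=0, Z=1, W=2) weight 1/378
  (X=0, Y=0, Z=2, W=0) weight 1/189
  (X=0, Y=0, Z=2, W=1) weight 2/189
  (X=0, Y=2, Z=0, W=0) weight 1/189
  (X=1, Y=1, Z=0, W=0) weight 1/126
  … 62 more
Group by Y:
  weight(Y=0) = 22/135
  weight(Y=1) = 5/27
  weight(Y=2) = 19/135
Total weight = 22/135 + 5/27 + 19/135 = 22/45
P(Y=0 | obs) = 22/135 / 22/45 = 1/3
P(Y=1 | obs) = 5/27 / 22/45 = 25/66
P(Y=2 | obs) = 19/135 / 22/45 = 19/66
argmax = 1

argmax_v P(Y = v | obs) = 1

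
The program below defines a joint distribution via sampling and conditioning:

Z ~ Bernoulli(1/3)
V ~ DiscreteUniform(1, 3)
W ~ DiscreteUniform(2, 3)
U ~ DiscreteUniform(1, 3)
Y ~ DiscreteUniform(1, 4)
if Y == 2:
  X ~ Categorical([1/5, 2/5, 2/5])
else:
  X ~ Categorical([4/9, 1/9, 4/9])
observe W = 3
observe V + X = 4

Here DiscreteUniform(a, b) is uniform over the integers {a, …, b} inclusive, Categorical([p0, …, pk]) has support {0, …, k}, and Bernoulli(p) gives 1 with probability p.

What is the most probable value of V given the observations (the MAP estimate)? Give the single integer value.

argmax_v P(V = v | obs) = 2

Enumerate traces; 48 have nonzero weight after conditioning:
  (Z=0, V=2, W=3, U=1, Y=1, X=2) weight 1/243
  (Z=0, V=2, W=3, U=1, Y=2, X=2) weight 1/270
  (Z=0, V=2, W=3, U=1, Y=3, X=2) weight 1/243
  (Z=0, V=2, W=3, U=1, Y=4, X=2) weight 1/243
  (Z=0, V=2, W=3, U=2, Y=1, X=2) weight 1/243
  (Z=0, V=2, W=3, U=2, Y=2, X=2) weight 1/270
  (Z=0, V=2, W=3, U=2, Y=3, X=2) weight 1/243
  (Z=0, V=2, W=3, U=2, Y=4, X=2) weight 1/243
  (Z=0, V=3, W=3, U=1, Y=1, X=1) weight 1/972
  … 39 more
Group by V:
  weight(V=2) = 13/180
  weight(V=3) = 11/360
Total weight = 13/180 + 11/360 = 37/360
P(V=2 | obs) = 13/180 / 37/360 = 26/37
P(V=3 | obs) = 11/360 / 37/360 = 11/37
argmax = 2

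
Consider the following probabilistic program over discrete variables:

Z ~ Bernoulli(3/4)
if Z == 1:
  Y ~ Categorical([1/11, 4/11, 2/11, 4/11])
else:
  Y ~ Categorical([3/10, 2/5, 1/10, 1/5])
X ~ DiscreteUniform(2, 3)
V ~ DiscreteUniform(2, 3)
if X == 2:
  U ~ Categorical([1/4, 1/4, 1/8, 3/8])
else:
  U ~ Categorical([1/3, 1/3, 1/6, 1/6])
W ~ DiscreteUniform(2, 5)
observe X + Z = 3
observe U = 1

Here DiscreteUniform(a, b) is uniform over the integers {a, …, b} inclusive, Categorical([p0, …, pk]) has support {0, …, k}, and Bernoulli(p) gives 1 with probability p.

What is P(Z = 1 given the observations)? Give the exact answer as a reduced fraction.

Enumerate traces; 64 have nonzero weight after conditioning:
  (Z=0, Y=0, X=3, V=2, U=1, W=2) weight 1/640
  (Z=0, Y=0, X=3, V=2, U=1, W=3) weight 1/640
  (Z=0, Y=0, X=3, V=2, U=1, W=4) weight 1/640
  (Z=0, Y=0, X=3, V=2, U=1, W=5) weight 1/640
  (Z=0, Y=0, X=3, V=3, U=1, W=2) weight 1/640
  (Z=0, Y=0, X=3, V=3, U=1, W=3) weight 1/640
  (Z=0, Y=0, X=3, V=3, U=1, W=4) weight 1/640
  (Z=0, Y=0, X=3, V=3, U=1, W=5) weight 1/640
  (Z=1, Y=0, X=2, V=2, U=1, W=2) weight 3/2816
  … 55 more
Group by Z:
  weight(Z=0) = 1/24
  weight(Z=1) = 3/32
Total weight = 1/24 + 3/32 = 13/96
P(Z=0 | obs) = 1/24 / 13/96 = 4/13
P(Z=1 | obs) = 3/32 / 13/96 = 9/13

P(Z = 1 | obs) = 9/13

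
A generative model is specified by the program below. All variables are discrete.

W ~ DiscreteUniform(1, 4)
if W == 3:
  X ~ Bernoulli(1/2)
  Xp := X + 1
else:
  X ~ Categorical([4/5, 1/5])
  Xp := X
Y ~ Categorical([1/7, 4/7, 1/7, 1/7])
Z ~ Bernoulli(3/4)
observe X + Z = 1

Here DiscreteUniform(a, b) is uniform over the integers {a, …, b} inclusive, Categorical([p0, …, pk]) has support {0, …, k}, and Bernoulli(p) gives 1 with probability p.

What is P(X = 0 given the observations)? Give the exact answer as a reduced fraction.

P(X = 0 | obs) = 87/98

Enumerate traces; 32 have nonzero weight after conditioning:
  (W=1, X=0, Y=0, Z=1) weight 3/140
  (W=1, X=0, Y=1, Z=1) weight 3/35
  (W=1, X=0, Y=2, Z=1) weight 3/140
  (W=1, X=0, Y=3, Z=1) weight 3/140
  (W=1, X=1, Y=0, Z=0) weight 1/560
  (W=1, X=1, Y=1, Z=0) weight 1/140
  (W=1, X=1, Y=2, Z=0) weight 1/560
  (W=1, X=1, Y=3, Z=0) weight 1/560
  … 24 more
Group by X:
  weight(X=0) = 87/160
  weight(X=1) = 11/160
Total weight = 87/160 + 11/160 = 49/80
P(X=0 | obs) = 87/160 / 49/80 = 87/98
P(X=1 | obs) = 11/160 / 49/80 = 11/98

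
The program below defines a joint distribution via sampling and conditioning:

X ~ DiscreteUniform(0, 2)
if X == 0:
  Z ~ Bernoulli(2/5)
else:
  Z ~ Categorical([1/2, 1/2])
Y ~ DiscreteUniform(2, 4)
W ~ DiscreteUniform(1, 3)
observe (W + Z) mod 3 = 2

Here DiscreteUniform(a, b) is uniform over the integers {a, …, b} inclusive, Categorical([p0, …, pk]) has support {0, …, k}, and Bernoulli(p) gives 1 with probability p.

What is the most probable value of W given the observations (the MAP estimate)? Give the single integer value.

Enumerate traces; 18 have nonzero weight after conditioning:
  (X=0, Z=0, Y=2, W=2) weight 1/45
  (X=0, Z=0, Y=3, W=2) weight 1/45
  (X=0, Z=0, Y=4, W=2) weight 1/45
  (X=0, Z=1, Y=2, W=1) weight 2/135
  (X=0, Z=1, Y=3, W=1) weight 2/135
  (X=0, Z=1, Y=4, W=1) weight 2/135
  (X=1, Z=0, Y=2, W=2) weight 1/54
  (X=1, Z=0, Y=3, W=2) weight 1/54
  … 10 more
Group by W:
  weight(W=1) = 7/45
  weight(W=2) = 8/45
Total weight = 7/45 + 8/45 = 1/3
P(W=1 | obs) = 7/45 / 1/3 = 7/15
P(W=2 | obs) = 8/45 / 1/3 = 8/15
argmax = 2

argmax_v P(W = v | obs) = 2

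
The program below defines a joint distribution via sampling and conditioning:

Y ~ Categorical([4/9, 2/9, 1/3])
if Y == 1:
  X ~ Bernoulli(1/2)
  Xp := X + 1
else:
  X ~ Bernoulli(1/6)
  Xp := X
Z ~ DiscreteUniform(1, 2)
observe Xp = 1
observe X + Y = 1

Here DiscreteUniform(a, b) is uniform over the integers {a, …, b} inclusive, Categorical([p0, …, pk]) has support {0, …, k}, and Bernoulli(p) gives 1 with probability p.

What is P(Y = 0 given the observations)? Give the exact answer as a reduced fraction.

Enumerate traces; 4 have nonzero weight after conditioning:
  (Y=0, X=1, Z=1) weight 1/27
  (Y=0, X=1, Z=2) weight 1/27
  (Y=1, X=0, Z=1) weight 1/18
  (Y=1, X=0, Z=2) weight 1/18
Group by Y:
  weight(Y=0) = 2/27
  weight(Y=1) = 1/9
Total weight = 2/27 + 1/9 = 5/27
P(Y=0 | obs) = 2/27 / 5/27 = 2/5
P(Y=1 | obs) = 1/9 / 5/27 = 3/5

P(Y = 0 | obs) = 2/5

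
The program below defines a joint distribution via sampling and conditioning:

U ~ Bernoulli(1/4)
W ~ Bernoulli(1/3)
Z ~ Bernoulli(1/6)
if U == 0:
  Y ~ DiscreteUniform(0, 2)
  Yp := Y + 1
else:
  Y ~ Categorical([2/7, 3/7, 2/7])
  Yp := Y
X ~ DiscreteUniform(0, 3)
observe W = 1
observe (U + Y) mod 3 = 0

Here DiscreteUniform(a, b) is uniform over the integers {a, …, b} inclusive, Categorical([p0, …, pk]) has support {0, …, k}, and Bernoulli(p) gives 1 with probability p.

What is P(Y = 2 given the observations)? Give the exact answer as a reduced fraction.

Enumerate traces; 16 have nonzero weight after conditioning:
  (U=0, W=1, Z=0, Y=0, X=0) weight 5/288
  (U=0, W=1, Z=0, Y=0, X=1) weight 5/288
  (U=0, W=1, Z=0, Y=0, X=2) weight 5/288
  (U=0, W=1, Z=0, Y=0, X=3) weight 5/288
  (U=0, W=1, Z=1, Y=0, X=0) weight 1/288
  (U=0, W=1, Z=1, Y=0, X=1) weight 1/288
  (U=0, W=1, Z=1, Y=0, X=2) weight 1/288
  (U=0, W=1, Z=1, Y=0, X=3) weight 1/288
  (U=1, W=1, Z=0, Y=2, X=0) weight 5/1008
  … 7 more
Group by Y:
  weight(Y=0) = 1/12
  weight(Y=2) = 1/42
Total weight = 1/12 + 1/42 = 3/28
P(Y=0 | obs) = 1/12 / 3/28 = 7/9
P(Y=2 | obs) = 1/42 / 3/28 = 2/9

P(Y = 2 | obs) = 2/9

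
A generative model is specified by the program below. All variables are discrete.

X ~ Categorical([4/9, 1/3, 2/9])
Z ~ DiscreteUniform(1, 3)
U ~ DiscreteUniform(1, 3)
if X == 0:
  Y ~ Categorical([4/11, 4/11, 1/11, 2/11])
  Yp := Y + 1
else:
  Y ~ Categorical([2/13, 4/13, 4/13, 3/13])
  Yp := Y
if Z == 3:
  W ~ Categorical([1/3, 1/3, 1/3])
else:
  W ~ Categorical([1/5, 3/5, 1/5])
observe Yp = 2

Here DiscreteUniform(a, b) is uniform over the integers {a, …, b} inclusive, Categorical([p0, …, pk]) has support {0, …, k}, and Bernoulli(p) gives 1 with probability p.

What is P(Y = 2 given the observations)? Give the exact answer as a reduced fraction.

P(Y = 2 | obs) = 55/107

Enumerate traces; 81 have nonzero weight after conditioning:
  (X=0, Z=1, U=1, Y=1, W=0) weight 16/4455
  (X=0, Z=1, U=1, Y=1, W=1) weight 16/1485
  (X=0, Z=1, U=1, Y=1, W=2) weight 16/4455
  (X=0, Z=1, U=2, Y=1, W=0) weight 16/4455
  (X=0, Z=1, U=2, Y=1, W=1) weight 16/1485
  (X=0, Z=1, U=2, Y=1, W=2) weight 16/4455
  (X=0, Z=1, U=3, Y=1, W=0) weight 16/4455
  (X=0, Z=1, U=3, Y=1, W=1) weight 16/1485
  (X=1, Z=1, U=1, Y=2, W=0) weight 4/1755
  … 72 more
Group by Y:
  weight(Y=1) = 16/99
  weight(Y=2) = 20/117
Total weight = 16/99 + 20/117 = 428/1287
P(Y=1 | obs) = 16/99 / 428/1287 = 52/107
P(Y=2 | obs) = 20/117 / 428/1287 = 55/107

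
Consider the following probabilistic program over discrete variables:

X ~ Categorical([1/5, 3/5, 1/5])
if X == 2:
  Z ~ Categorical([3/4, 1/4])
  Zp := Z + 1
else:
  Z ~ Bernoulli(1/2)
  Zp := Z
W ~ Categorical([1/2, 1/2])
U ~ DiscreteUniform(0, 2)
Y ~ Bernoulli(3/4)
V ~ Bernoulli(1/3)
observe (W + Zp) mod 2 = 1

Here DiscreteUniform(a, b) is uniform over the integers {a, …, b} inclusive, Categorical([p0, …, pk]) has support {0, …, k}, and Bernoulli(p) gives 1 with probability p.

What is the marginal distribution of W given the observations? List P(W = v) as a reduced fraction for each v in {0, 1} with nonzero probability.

P(W=0) = 11/20, P(W=1) = 9/20

Enumerate traces; 72 have nonzero weight after conditioning:
  (X=0, Z=0, W=1, U=0, Y=0, V=0) weight 1/360
  (X=0, Z=0, W=1, U=0, Y=0, V=1) weight 1/720
  (X=0, Z=0, W=1, U=0, Y=1, V=0) weight 1/120
  (X=0, Z=0, W=1, U=0, Y=1, V=1) weight 1/240
  (X=0, Z=0, W=1, U=1, Y=0, V=0) weight 1/360
  (X=0, Z=0, W=1, U=1, Y=0, V=1) weight 1/720
  (X=0, Z=0, W=1, U=1, Y=1, V=0) weight 1/120
  (X=0, Z=0, W=1, U=1, Y=1, V=1) weight 1/240
  (X=0, Z=1, W=0, U=0, Y=0, V=0) weight 1/360
  … 63 more
Group by W:
  weight(W=0) = 11/40
  weight(W=1) = 9/40
Total weight = 11/40 + 9/40 = 1/2
P(W=0 | obs) = 11/40 / 1/2 = 11/20
P(W=1 | obs) = 9/40 / 1/2 = 9/20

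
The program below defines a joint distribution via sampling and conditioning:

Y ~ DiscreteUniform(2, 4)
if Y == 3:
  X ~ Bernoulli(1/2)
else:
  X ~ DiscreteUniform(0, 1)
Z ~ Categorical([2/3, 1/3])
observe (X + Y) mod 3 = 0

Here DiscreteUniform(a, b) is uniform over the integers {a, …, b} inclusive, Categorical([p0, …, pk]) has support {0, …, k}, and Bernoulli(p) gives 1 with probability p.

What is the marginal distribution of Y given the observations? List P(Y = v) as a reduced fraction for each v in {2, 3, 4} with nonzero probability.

Enumerate traces; 4 have nonzero weight after conditioning:
  (Y=2, X=1, Z=0) weight 1/9
  (Y=2, X=1, Z=1) weight 1/18
  (Y=3, X=0, Z=0) weight 1/9
  (Y=3, X=0, Z=1) weight 1/18
Group by Y:
  weight(Y=2) = 1/6
  weight(Y=3) = 1/6
Total weight = 1/6 + 1/6 = 1/3
P(Y=2 | obs) = 1/6 / 1/3 = 1/2
P(Y=3 | obs) = 1/6 / 1/3 = 1/2

P(Y=2) = 1/2, P(Y=3) = 1/2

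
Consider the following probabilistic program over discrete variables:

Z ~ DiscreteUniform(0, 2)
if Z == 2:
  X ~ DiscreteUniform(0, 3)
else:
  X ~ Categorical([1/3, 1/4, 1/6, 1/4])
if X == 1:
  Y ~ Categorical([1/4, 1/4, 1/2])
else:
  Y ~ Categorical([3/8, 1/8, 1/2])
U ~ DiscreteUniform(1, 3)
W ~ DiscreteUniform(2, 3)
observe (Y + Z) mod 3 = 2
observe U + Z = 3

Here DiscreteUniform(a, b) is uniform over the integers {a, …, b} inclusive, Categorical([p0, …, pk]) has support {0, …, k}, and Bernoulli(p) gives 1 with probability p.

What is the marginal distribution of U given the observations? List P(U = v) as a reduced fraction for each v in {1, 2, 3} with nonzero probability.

P(U=1) = 11/32, P(U=2) = 5/32, P(U=3) = 1/2

Enumerate traces; 24 have nonzero weight after conditioning:
  (Z=0, X=0, Y=2, U=3, W=2) weight 1/108
  (Z=0, X=0, Y=2, U=3, W=3) weight 1/108
  (Z=0, X=1, Y=2, U=3, W=2) weight 1/144
  (Z=0, X=1, Y=2, U=3, W=3) weight 1/144
  (Z=0, X=2, Y=2, U=3, W=2) weight 1/216
  (Z=0, X=2, Y=2, U=3, W=3) weight 1/216
  (Z=0, X=3, Y=2, U=3, W=2) weight 1/144
  (Z=0, X=3, Y=2, U=3, W=3) weight 1/144
  (Z=1, X=0, Y=1, U=2, W=2) weight 1/432
  (Z=2, X=0, Y=0, U=1, W=2) weight 1/192
  … 14 more
Group by U:
  weight(U=1) = 11/288
  weight(U=2) = 5/288
  weight(U=3) = 1/18
Total weight = 11/288 + 5/288 + 1/18 = 1/9
P(U=1 | obs) = 11/288 / 1/9 = 11/32
P(U=2 | obs) = 5/288 / 1/9 = 5/32
P(U=3 | obs) = 1/18 / 1/9 = 1/2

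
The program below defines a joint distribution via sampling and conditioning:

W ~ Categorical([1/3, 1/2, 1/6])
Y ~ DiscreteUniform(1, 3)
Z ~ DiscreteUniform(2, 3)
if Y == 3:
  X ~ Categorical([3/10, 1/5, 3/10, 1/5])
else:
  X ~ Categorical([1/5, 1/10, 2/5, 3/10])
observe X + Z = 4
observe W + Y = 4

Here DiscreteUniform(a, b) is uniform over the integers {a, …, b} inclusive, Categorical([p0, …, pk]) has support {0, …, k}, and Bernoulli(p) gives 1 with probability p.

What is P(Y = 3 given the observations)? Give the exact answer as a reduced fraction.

Enumerate traces; 4 have nonzero weight after conditioning:
  (W=1, Y=3, Z=2, X=2) weight 1/40
  (W=1, Y=3, Z=3, X=1) weight 1/60
  (W=2, Y=2, Z=2, X=2) weight 1/90
  (W=2, Y=2, Z=3, X=1) weight 1/360
Group by Y:
  weight(Y=2) = 1/72
  weight(Y=3) = 1/24
Total weight = 1/72 + 1/24 = 1/18
P(Y=2 | obs) = 1/72 / 1/18 = 1/4
P(Y=3 | obs) = 1/24 / 1/18 = 3/4

P(Y = 3 | obs) = 3/4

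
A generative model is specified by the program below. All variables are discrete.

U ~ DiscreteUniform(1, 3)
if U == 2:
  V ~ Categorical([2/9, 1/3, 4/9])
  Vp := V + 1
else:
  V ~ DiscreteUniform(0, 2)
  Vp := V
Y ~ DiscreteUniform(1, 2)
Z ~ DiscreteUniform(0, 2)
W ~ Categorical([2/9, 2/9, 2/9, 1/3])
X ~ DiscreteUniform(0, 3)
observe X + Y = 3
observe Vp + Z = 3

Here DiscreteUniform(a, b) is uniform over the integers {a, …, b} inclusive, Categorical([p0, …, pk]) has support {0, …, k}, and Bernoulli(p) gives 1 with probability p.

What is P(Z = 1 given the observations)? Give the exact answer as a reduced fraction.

P(Z = 1 | obs) = 3/7

Enumerate traces; 56 have nonzero weight after conditioning:
  (U=1, V=1, Y=1, Z=2, W=0, X=2) weight 1/972
  (U=1, V=1, Y=1, Z=2, W=1, X=2) weight 1/972
  (U=1, V=1, Y=1, Z=2, W=2, X=2) weight 1/972
  (U=1, V=1, Y=1, Z=2, W=3, X=2) weight 1/648
  (U=1, V=1, Y=2, Z=2, W=0, X=1) weight 1/972
  (U=1, V=1, Y=2, Z=2, W=1, X=1) weight 1/972
  (U=1, V=1, Y=2, Z=2, W=2, X=1) weight 1/972
  (U=1, V=1, Y=2, Z=2, W=3, X=1) weight 1/648
  (U=1, V=2, Y=1, Z=1, W=0, X=2) weight 1/972
  (U=2, V=2, Y=1, Z=0, W=0, X=2) weight 1/729
  … 46 more
Group by Z:
  weight(Z=0) = 1/81
  weight(Z=1) = 1/36
  weight(Z=2) = 2/81
Total weight = 1/81 + 1/36 + 2/81 = 7/108
P(Z=0 | obs) = 1/81 / 7/108 = 4/21
P(Z=1 | obs) = 1/36 / 7/108 = 3/7
P(Z=2 | obs) = 2/81 / 7/108 = 8/21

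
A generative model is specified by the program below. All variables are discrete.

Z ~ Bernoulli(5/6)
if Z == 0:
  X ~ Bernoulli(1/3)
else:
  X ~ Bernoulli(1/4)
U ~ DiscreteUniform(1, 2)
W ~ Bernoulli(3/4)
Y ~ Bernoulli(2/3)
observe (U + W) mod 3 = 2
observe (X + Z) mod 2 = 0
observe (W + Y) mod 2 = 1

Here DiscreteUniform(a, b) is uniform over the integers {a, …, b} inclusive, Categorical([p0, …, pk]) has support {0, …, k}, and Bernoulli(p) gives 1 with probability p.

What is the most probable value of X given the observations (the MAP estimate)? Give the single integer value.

argmax_v P(X = v | obs) = 1

Enumerate traces; 4 have nonzero weight after conditioning:
  (Z=0, X=0, U=1, W=1, Y=0) weight 1/72
  (Z=0, X=0, U=2, W=0, Y=1) weight 1/108
  (Z=1, X=1, U=1, W=1, Y=0) weight 5/192
  (Z=1, X=1, U=2, W=0, Y=1) weight 5/288
Group by X:
  weight(X=0) = 5/216
  weight(X=1) = 25/576
Total weight = 5/216 + 25/576 = 115/1728
P(X=0 | obs) = 5/216 / 115/1728 = 8/23
P(X=1 | obs) = 25/576 / 115/1728 = 15/23
argmax = 1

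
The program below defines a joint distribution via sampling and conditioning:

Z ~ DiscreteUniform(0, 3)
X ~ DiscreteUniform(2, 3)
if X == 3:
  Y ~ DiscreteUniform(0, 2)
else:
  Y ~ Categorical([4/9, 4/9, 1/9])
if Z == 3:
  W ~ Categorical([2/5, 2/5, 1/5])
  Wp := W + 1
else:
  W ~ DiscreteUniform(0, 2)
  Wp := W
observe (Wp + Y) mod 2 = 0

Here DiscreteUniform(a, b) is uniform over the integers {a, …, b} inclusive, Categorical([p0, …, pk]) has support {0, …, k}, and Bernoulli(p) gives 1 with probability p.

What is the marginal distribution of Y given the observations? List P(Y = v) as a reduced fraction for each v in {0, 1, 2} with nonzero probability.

P(Y=0) = 21/47, P(Y=1) = 14/47, P(Y=2) = 12/47

Enumerate traces; 38 have nonzero weight after conditioning:
  (Z=0, X=2, Y=0, W=0) weight 1/54
  (Z=0, X=2, Y=0, W=2) weight 1/54
  (Z=0, X=2, Y=1, W=1) weight 1/54
  (Z=0, X=2, Y=2, W=0) weight 1/216
  (Z=0, X=2, Y=2, W=2) weight 1/216
  (Z=0, X=3, Y=0, W=0) weight 1/72
  (Z=0, X=3, Y=0, W=2) weight 1/72
  (Z=0, X=3, Y=1, W=1) weight 1/72
  … 30 more
Group by Y:
  weight(Y=0) = 7/30
  weight(Y=1) = 7/45
  weight(Y=2) = 2/15
Total weight = 7/30 + 7/45 + 2/15 = 47/90
P(Y=0 | obs) = 7/30 / 47/90 = 21/47
P(Y=1 | obs) = 7/45 / 47/90 = 14/47
P(Y=2 | obs) = 2/15 / 47/90 = 12/47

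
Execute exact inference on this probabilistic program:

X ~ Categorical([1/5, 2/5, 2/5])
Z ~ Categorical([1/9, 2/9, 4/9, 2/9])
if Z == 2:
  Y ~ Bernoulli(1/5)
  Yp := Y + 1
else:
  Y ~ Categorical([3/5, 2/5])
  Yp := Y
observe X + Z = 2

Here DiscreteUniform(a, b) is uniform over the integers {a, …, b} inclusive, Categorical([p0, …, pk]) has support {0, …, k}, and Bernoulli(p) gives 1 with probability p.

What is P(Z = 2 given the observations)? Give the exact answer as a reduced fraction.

Enumerate traces; 6 have nonzero weight after conditioning:
  (X=0, Z=2, Y=0) weight 16/225
  (X=0, Z=2, Y=1) weight 4/225
  (X=1, Z=1, Y=0) weight 4/75
  (X=1, Z=1, Y=1) weight 8/225
  (X=2, Z=0, Y=0) weight 2/75
  (X=2, Z=0, Y=1) weight 4/225
Group by Z:
  weight(Z=0) = 2/45
  weight(Z=1) = 4/45
  weight(Z=2) = 4/45
Total weight = 2/45 + 4/45 + 4/45 = 2/9
P(Z=0 | obs) = 2/45 / 2/9 = 1/5
P(Z=1 | obs) = 4/45 / 2/9 = 2/5
P(Z=2 | obs) = 4/45 / 2/9 = 2/5

P(Z = 2 | obs) = 2/5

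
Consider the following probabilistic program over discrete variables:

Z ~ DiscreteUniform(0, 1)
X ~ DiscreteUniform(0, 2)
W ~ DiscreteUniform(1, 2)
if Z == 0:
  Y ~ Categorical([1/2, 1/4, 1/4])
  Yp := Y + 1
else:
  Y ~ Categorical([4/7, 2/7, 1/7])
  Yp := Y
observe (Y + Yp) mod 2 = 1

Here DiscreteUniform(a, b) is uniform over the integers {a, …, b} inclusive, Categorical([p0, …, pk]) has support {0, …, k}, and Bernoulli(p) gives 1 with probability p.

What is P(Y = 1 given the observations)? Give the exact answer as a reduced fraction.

Enumerate traces; 18 have nonzero weight after conditioning:
  (Z=0, X=0, W=1, Y=0) weight 1/24
  (Z=0, X=0, W=1, Y=1) weight 1/48
  (Z=0, X=0, W=1, Y=2) weight 1/48
  (Z=0, X=0, W=2, Y=0) weight 1/24
  (Z=0, X=0, W=2, Y=1) weight 1/48
  (Z=0, X=0, W=2, Y=2) weight 1/48
  (Z=0, X=1, W=1, Y=0) weight 1/24
  (Z=0, X=1, W=1, Y=1) weight 1/48
  … 10 more
Group by Y:
  weight(Y=0) = 1/4
  weight(Y=1) = 1/8
  weight(Y=2) = 1/8
Total weight = 1/4 + 1/8 + 1/8 = 1/2
P(Y=0 | obs) = 1/4 / 1/2 = 1/2
P(Y=1 | obs) = 1/8 / 1/2 = 1/4
P(Y=2 | obs) = 1/8 / 1/2 = 1/4

P(Y = 1 | obs) = 1/4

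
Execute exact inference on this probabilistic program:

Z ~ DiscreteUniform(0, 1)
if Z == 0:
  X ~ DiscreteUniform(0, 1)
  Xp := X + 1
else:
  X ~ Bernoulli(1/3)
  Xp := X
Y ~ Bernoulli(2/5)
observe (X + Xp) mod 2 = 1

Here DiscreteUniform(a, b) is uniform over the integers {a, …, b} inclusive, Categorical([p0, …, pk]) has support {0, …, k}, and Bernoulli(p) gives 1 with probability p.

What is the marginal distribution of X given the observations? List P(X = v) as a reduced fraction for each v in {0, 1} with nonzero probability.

Enumerate traces; 4 have nonzero weight after conditioning:
  (Z=0, X=0, Y=0) weight 3/20
  (Z=0, X=0, Y=1) weight 1/10
  (Z=0, X=1, Y=0) weight 3/20
  (Z=0, X=1, Y=1) weight 1/10
Group by X:
  weight(X=0) = 1/4
  weight(X=1) = 1/4
Total weight = 1/4 + 1/4 = 1/2
P(X=0 | obs) = 1/4 / 1/2 = 1/2
P(X=1 | obs) = 1/4 / 1/2 = 1/2

P(X=0) = 1/2, P(X=1) = 1/2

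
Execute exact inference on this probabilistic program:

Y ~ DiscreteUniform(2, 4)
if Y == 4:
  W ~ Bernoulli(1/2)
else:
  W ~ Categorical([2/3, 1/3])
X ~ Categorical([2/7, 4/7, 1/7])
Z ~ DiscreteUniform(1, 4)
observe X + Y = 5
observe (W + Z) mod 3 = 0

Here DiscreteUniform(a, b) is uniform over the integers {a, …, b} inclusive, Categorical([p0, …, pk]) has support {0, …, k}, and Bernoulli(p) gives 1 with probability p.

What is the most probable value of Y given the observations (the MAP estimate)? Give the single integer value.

argmax_v P(Y = v | obs) = 4

Enumerate traces; 4 have nonzero weight after conditioning:
  (Y=3, W=0, X=2, Z=3) weight 1/126
  (Y=3, W=1, X=2, Z=2) weight 1/252
  (Y=4, W=0, X=1, Z=3) weight 1/42
  (Y=4, W=1, X=1, Z=2) weight 1/42
Group by Y:
  weight(Y=3) = 1/84
  weight(Y=4) = 1/21
Total weight = 1/84 + 1/21 = 5/84
P(Y=3 | obs) = 1/84 / 5/84 = 1/5
P(Y=4 | obs) = 1/21 / 5/84 = 4/5
argmax = 4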